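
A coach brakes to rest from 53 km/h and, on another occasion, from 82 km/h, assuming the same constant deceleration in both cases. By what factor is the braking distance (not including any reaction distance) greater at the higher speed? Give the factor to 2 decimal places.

Braking distance d = v²/(2a), so with a fixed, d ∝ v².
Factor = (82/53)² = 1.5472² = 2.3938.

Factor ≈ 2.39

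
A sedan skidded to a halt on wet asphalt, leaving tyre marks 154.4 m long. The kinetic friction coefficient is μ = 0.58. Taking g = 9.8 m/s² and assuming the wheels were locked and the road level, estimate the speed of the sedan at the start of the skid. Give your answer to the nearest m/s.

Deceleration a = μg = 0.58 × 9.8 = 5.684 m/s².
v = √(2a·d) = √(2 × 5.684 × 154.4) = √1755.219 = 41.8953 m/s.

Initial speed ≈ 42 m/s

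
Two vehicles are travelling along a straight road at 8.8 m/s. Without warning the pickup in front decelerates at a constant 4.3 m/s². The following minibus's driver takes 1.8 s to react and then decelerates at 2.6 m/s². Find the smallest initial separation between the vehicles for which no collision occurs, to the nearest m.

Leader travels v²/(2a_L) = 77.440 / 8.600 = 9.005 m before stopping.
Follower covers v·t_r = 8.8000 × 1.8 = 15.840 m while reacting, then v²/(2a_F) = 77.440 / 5.200 = 14.892 m while braking, for a total of 15.840 + 14.892 = 30.732 m.
Since a_F ≤ a_L and the follower starts braking later, the follower is never slower than the leader, so the closest approach is when both have stopped.
Minimum gap = 30.732 − 9.005 = 21.727 m.

Minimum gap ≈ 22 m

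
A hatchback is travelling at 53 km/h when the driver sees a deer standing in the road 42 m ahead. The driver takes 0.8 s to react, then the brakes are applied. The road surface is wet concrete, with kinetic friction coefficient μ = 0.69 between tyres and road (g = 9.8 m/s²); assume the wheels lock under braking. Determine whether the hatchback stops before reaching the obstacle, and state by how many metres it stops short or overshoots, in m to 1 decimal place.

Yes — it stops 14.2 m short of the obstacle

53 km/h ÷ 3.6 = 14.7222 m/s.
a = μg = 0.69 × 9.8 = 6.762 m/s².
Reaction distance = 14.7222 × 0.8 = 11.778 m.
Braking distance = v²/(2a) = 216.743 / 13.524 = 16.027 m.
Total stopping distance = 11.778 + 16.027 = 27.805 m, vs 42 m available — it stops with 42 − 27.805 = 14.195 m to spare.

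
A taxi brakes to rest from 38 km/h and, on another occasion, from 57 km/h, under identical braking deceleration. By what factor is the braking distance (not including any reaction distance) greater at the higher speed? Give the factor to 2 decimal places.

Factor ≈ 2.25

Braking distance d = v²/(2a), so with a fixed, d ∝ v².
Factor = (57/38)² = 1.5000² = 2.2500.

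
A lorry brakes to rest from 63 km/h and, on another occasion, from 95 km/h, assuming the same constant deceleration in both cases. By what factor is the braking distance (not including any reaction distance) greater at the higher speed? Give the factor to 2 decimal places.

Braking distance d = v²/(2a), so with a fixed, d ∝ v².
Factor = (95/63)² = 1.5079² = 2.2738.

Factor ≈ 2.27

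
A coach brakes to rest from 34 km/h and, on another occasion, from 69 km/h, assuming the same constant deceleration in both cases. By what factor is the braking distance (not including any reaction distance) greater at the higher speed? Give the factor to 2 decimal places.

Braking distance d = v²/(2a), so with a fixed, d ∝ v².
Factor = (69/34)² = 2.0294² = 4.1185.

Factor ≈ 4.12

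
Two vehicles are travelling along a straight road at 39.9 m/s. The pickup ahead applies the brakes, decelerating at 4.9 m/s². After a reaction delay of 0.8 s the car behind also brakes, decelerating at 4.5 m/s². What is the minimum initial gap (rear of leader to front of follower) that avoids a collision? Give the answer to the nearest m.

Minimum gap ≈ 46 m

Leader travels v²/(2a_L) = 1592.010 / 9.800 = 162.450 m before stopping.
Follower covers v·t_r = 39.9000 × 0.8 = 31.920 m while reacting, then v²/(2a_F) = 1592.010 / 9.000 = 176.890 m while braking, for a total of 31.920 + 176.890 = 208.810 m.
Since a_F ≤ a_L and the follower starts braking later, the follower is never slower than the leader, so the closest approach is when both have stopped.
Minimum gap = 208.810 − 162.450 = 46.360 m.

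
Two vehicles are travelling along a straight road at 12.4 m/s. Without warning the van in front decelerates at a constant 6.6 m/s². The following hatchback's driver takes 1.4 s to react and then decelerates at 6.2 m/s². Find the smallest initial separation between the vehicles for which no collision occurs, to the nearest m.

Minimum gap ≈ 18 m

Leader travels v²/(2a_L) = 153.760 / 13.200 = 11.648 m before stopping.
Follower covers v·t_r = 12.4000 × 1.4 = 17.360 m while reacting, then v²/(2a_F) = 153.760 / 12.400 = 12.400 m while braking, for a total of 17.360 + 12.400 = 29.760 m.
Since a_F ≤ a_L and the follower starts braking later, the follower is never slower than the leader, so the closest approach is when both have stopped.
Minimum gap = 29.760 − 11.648 = 18.112 m.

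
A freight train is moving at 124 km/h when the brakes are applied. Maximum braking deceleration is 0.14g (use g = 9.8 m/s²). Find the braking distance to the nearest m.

Braking distance ≈ 432 m

124 km/h ÷ 3.6 = 34.4444 m/s.
a = 0.14 × 9.8 = 1.372 m/s².
Braking distance = v²/(2a) = 34.4444² / (2 × 1.372) = 1186.417 / 2.744 = 432.368 m.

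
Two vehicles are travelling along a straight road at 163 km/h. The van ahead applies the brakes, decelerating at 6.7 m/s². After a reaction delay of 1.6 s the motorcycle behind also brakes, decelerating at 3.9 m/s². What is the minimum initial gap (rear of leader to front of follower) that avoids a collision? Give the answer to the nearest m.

163 km/h ÷ 3.6 = 45.2778 m/s.
Leader travels v²/(2a_L) = 2050.079 / 13.400 = 152.991 m before stopping.
Follower covers v·t_r = 45.2778 × 1.6 = 72.444 m while reacting, then v²/(2a_F) = 2050.079 / 7.800 = 262.831 m while braking, for a total of 72.444 + 262.831 = 335.275 m.
Since a_F ≤ a_L and the follower starts braking later, the follower is never slower than the leader, so the closest approach is when both have stopped.
Minimum gap = 335.275 − 152.991 = 182.284 m.

Minimum gap ≈ 182 m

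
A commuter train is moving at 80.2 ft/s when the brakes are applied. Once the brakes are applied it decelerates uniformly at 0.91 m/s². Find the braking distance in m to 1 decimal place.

Braking distance ≈ 328.3 m

80.2 ft/s × 0.3048 = 24.4450 m/s.
Braking distance = v²/(2a) = 24.4450² / (2 × 0.910) = 597.558 / 1.820 = 328.329 m.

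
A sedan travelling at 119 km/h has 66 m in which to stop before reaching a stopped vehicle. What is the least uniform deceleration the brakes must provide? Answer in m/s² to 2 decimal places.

Required deceleration ≈ 8.28 m/s²

119 km/h ÷ 3.6 = 33.0556 m/s.
v² = 2a·d ⇒ a = v²/(2d) = 33.0556² / (2 × 66.000) = 1092.673 / 132.000 = 8.2778 m/s².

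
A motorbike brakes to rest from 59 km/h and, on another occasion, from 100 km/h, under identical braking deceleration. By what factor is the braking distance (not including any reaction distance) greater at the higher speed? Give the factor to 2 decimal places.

Braking distance d = v²/(2a), so with a fixed, d ∝ v².
Factor = (100/59)² = 1.6949² = 2.8727.

Factor ≈ 2.87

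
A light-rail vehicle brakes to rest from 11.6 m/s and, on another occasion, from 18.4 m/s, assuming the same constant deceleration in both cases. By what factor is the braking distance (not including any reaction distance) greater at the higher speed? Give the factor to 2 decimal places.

Factor ≈ 2.52

Braking distance d = v²/(2a), so with a fixed, d ∝ v².
Factor = (18.4/11.6)² = 1.5862² = 2.5160.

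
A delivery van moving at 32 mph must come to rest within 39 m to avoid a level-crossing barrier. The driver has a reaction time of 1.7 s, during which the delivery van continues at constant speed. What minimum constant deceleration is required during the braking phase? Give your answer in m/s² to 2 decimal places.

Required deceleration ≈ 6.97 m/s²

32 mph × 0.44704 = 14.3053 m/s.
Distance covered during reaction = 14.3053 × 1.7 = 24.319 m.
Distance available for braking: 39 − 24.319 = 14.681 m.
v² = 2a·d ⇒ a = v²/(2d) = 14.3053² / (2 × 14.681) = 204.642 / 29.362 = 6.9696 m/s².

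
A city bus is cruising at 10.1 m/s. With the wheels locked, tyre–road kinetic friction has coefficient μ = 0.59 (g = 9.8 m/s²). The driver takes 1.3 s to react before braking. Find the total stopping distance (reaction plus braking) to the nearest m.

a = μg = 0.59 × 9.8 = 5.782 m/s².
Reaction distance = v·t_r = 10.1000 × 1.3 = 13.130 m.
Braking distance = v²/(2a) = 10.1000² / (2 × 5.782) = 102.010 / 11.564 = 8.821 m.
Total = 13.130 + 8.821 = 21.951 m.

Total stopping distance ≈ 22 m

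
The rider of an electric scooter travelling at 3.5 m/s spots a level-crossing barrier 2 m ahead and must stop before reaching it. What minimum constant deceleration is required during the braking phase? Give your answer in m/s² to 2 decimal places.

Required deceleration ≈ 3.06 m/s²

v² = 2a·d ⇒ a = v²/(2d) = 3.5000² / (2 × 2.000) = 12.250 / 4.000 = 3.0625 m/s².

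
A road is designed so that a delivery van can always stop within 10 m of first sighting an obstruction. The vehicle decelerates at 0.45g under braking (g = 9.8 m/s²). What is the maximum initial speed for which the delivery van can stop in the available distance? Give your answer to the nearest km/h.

Maximum speed ≈ 34 km/h

a = 0.45 × 9.8 = 4.410 m/s².
v²/(2a) = d ⇒ v = √(2 × 4.410 × 10) = √88.20 = 9.3915 m/s.
9.3915 m/s × 3.6 = 33.809 km/h.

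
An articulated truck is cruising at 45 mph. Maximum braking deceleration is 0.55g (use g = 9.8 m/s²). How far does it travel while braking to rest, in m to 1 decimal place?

Braking distance ≈ 37.5 m

45 mph × 0.44704 = 20.1168 m/s.
a = 0.55 × 9.8 = 5.390 m/s².
Braking distance = v²/(2a) = 20.1168² / (2 × 5.390) = 404.686 / 10.780 = 37.540 m.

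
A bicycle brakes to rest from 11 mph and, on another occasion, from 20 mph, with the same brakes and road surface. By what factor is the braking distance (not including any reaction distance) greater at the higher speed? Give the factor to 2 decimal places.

Factor ≈ 3.31

Braking distance d = v²/(2a), so with a fixed, d ∝ v².
Factor = (20/11)² = 1.8182² = 3.3059.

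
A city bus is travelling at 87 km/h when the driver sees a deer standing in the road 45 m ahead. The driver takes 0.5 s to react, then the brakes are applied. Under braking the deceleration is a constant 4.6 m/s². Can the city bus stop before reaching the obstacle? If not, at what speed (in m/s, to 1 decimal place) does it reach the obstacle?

87 km/h ÷ 3.6 = 24.1667 m/s.
Reaction distance = 24.1667 × 0.5 = 12.083 m.
Braking distance needed to stop: v²/(2a) = 584.029 / 9.200 = 63.481 m, so total needed = 12.083 + 63.481 = 75.564 m > 45 m — it cannot stop.
Distance remaining when braking begins: 45 − 12.083 = 32.917 m.
v² = v₀² − 2a·d = 584.029 − 2 × 4.600 × 32.917 = 281.193 m²/s².
v = √281.193 = 16.769 m/s.

No — it strikes the obstacle at 16.8 m/s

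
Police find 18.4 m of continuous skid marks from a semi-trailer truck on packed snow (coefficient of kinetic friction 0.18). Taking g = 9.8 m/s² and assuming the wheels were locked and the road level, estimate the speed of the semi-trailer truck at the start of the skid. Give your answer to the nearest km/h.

Deceleration a = μg = 0.18 × 9.8 = 1.764 m/s².
v = √(2a·d) = √(2 × 1.764 × 18.4) = √64.915 = 8.0570 m/s.
= 8.0570 × 3.6 = 29.005 km/h.

Initial speed ≈ 29 km/h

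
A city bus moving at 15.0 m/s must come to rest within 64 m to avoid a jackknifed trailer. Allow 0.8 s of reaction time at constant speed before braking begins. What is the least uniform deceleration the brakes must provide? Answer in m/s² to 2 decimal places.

Required deceleration ≈ 2.16 m/s²

Distance covered during reaction = 15.0000 × 0.8 = 12.000 m.
Distance available for braking: 64 − 12.000 = 52.000 m.
v² = 2a·d ⇒ a = v²/(2d) = 15.0000² / (2 × 52.000) = 225.000 / 104.000 = 2.1635 m/s².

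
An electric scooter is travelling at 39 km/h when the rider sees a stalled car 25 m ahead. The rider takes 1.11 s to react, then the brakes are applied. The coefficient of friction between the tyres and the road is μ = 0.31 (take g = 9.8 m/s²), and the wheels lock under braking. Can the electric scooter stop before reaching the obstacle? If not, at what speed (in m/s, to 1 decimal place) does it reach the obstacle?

39 km/h ÷ 3.6 = 10.8333 m/s.
a = μg = 0.31 × 9.8 = 3.038 m/s².
Reaction distance = 10.8333 × 1.11 = 12.025 m.
Braking distance needed to stop: v²/(2a) = 117.360 / 6.076 = 19.315 m, so total needed = 12.025 + 19.315 = 31.340 m > 25 m — it cannot stop.
Distance remaining when braking begins: 25 − 12.025 = 12.975 m.
v² = v₀² − 2a·d = 117.360 − 2 × 3.038 × 12.975 = 38.524 m²/s².
v = √38.524 = 6.207 m/s.

No — it strikes the obstacle at 6.2 m/s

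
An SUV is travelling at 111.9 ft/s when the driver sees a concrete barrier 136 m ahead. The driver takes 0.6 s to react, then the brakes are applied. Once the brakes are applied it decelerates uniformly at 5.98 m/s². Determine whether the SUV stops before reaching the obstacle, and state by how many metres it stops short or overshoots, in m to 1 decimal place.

111.9 ft/s × 0.3048 = 34.1071 m/s.
Reaction distance = 34.1071 × 0.6 = 20.464 m.
Braking distance = v²/(2a) = 1163.294 / 11.960 = 97.265 m.
Total stopping distance = 20.464 + 97.265 = 117.729 m, vs 136 m available — it stops with 136 − 117.729 = 18.271 m to spare.

Yes — it stops 18.3 m short of the obstacle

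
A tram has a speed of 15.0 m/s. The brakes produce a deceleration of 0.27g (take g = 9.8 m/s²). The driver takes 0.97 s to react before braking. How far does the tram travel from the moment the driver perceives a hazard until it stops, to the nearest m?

a = 0.27 × 9.8 = 2.646 m/s².
Reaction distance = v·t_r = 15.0000 × 0.97 = 14.550 m.
Braking distance = v²/(2a) = 15.0000² / (2 × 2.646) = 225.000 / 5.292 = 42.517 m.
Total = 14.550 + 42.517 = 57.067 m.

Total stopping distance ≈ 57 m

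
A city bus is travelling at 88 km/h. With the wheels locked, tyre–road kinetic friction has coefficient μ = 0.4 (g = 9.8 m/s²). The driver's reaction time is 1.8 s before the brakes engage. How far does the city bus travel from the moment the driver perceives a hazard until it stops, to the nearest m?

88 km/h ÷ 3.6 = 24.4444 m/s.
a = μg = 0.4 × 9.8 = 3.920 m/s².
Reaction distance = v·t_r = 24.4444 × 1.8 = 44.000 m.
Braking distance = v²/(2a) = 24.4444² / (2 × 3.920) = 597.529 / 7.840 = 76.215 m.
Total = 44.000 + 76.215 = 120.215 m.

Total stopping distance ≈ 120 m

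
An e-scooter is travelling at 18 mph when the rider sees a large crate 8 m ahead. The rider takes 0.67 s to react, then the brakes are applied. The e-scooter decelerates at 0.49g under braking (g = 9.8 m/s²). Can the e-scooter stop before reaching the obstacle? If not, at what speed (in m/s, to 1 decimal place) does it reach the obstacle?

No — it strikes the obstacle at 6.3 m/s

18 mph × 0.44704 = 8.0467 m/s.
a = 0.49 × 9.8 = 4.802 m/s².
Reaction distance = 8.0467 × 0.67 = 5.391 m.
Braking distance needed to stop: v²/(2a) = 64.749 / 9.604 = 6.742 m, so total needed = 5.391 + 6.742 = 12.133 m > 8 m — it cannot stop.
Distance remaining when braking begins: 8 − 5.391 = 2.609 m.
v² = v₀² − 2a·d = 64.749 − 2 × 4.802 × 2.609 = 39.692 m²/s².
v = √39.692 = 6.300 m/s.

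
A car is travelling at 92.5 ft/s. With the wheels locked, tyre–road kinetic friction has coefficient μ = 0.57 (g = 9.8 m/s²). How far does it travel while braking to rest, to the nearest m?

92.5 ft/s × 0.3048 = 28.1940 m/s.
a = μg = 0.57 × 9.8 = 5.586 m/s².
Braking distance = v²/(2a) = 28.1940² / (2 × 5.586) = 794.902 / 11.172 = 71.151 m.

Braking distance ≈ 71 m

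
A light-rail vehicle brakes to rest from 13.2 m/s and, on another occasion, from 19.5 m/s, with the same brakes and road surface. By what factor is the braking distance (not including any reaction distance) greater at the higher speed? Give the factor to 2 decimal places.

Factor ≈ 2.18

Braking distance d = v²/(2a), so with a fixed, d ∝ v².
Factor = (19.5/13.2)² = 1.4773² = 2.1824.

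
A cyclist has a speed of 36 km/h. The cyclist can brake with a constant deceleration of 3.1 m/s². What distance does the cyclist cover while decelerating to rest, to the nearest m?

Braking distance ≈ 16 m

36 km/h ÷ 3.6 = 10.0000 m/s.
Braking distance = v²/(2a) = 10.0000² / (2 × 3.100) = 100.000 / 6.200 = 16.129 m.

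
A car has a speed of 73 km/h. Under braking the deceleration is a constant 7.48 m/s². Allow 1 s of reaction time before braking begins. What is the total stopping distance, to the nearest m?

73 km/h ÷ 3.6 = 20.2778 m/s.
Reaction distance = v·t_r = 20.2778 × 1 = 20.278 m.
Braking distance = v²/(2a) = 20.2778² / (2 × 7.480) = 411.189 / 14.960 = 27.486 m.
Total = 20.278 + 27.486 = 47.764 m.

Total stopping distance ≈ 48 m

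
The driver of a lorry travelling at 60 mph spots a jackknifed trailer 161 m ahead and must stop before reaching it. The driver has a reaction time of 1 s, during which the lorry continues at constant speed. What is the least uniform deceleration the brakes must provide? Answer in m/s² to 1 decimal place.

Required deceleration ≈ 2.7 m/s²

60 mph × 0.44704 = 26.8224 m/s.
Distance covered during reaction = 26.8224 × 1 = 26.822 m.
Distance available for braking: 161 − 26.822 = 134.178 m.
v² = 2a·d ⇒ a = v²/(2d) = 26.8224² / (2 × 134.178) = 719.441 / 268.356 = 2.6809 m/s².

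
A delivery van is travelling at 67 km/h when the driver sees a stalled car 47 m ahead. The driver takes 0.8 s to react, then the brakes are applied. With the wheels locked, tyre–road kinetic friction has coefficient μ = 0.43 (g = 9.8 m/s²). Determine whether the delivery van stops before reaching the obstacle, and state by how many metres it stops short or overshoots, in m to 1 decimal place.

No — it overshoots by 9.0 m

67 km/h ÷ 3.6 = 18.6111 m/s.
a = μg = 0.43 × 9.8 = 4.214 m/s².
Reaction distance = 18.6111 × 0.8 = 14.889 m.
Braking distance = v²/(2a) = 346.373 / 8.428 = 41.098 m.
Total stopping distance = 14.889 + 41.098 = 55.987 m, vs 47 m available — it cannot stop in time and overshoots by 55.987 − 47 = 8.987 m.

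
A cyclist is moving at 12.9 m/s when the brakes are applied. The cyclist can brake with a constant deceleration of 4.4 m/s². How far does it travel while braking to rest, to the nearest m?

Braking distance = v²/(2a) = 12.9000² / (2 × 4.400) = 166.410 / 8.800 = 18.910 m.

Braking distance ≈ 19 m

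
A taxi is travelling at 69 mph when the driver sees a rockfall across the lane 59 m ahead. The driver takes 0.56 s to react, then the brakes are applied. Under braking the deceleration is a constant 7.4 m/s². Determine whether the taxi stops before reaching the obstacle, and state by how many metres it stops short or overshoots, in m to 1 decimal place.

No — it overshoots by 22.6 m

69 mph × 0.44704 = 30.8458 m/s.
Reaction distance = 30.8458 × 0.56 = 17.274 m.
Braking distance = v²/(2a) = 951.463 / 14.800 = 64.288 m.
Total stopping distance = 17.274 + 64.288 = 81.562 m, vs 59 m available — it cannot stop in time and overshoots by 81.562 − 59 = 22.562 m.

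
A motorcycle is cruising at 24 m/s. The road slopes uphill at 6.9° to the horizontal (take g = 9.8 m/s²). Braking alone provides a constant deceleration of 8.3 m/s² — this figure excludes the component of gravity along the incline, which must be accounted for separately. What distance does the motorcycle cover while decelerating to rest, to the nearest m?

Braking distance ≈ 30 m

Gravity along the uphill slope adds to the braking deceleration: a_eff = 8.300 + 9.8·sin 6.9° = 8.300 + 1.177 = 9.477 m/s².
Braking distance = v²/(2a) = 24.0000² / (2 × 9.477) = 576.000 / 18.954 = 30.389 m.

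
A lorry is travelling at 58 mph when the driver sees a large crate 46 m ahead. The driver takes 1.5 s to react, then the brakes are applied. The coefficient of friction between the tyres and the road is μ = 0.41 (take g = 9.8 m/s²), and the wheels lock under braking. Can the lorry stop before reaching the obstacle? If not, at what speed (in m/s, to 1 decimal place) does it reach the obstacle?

No — it strikes the obstacle at 24.8 m/s

58 mph × 0.44704 = 25.9283 m/s.
a = μg = 0.41 × 9.8 = 4.018 m/s².
Reaction distance = 25.9283 × 1.5 = 38.892 m.
Braking distance needed to stop: v²/(2a) = 672.277 / 8.036 = 83.658 m, so total needed = 38.892 + 83.658 = 122.550 m > 46 m — it cannot stop.
Distance remaining when braking begins: 46 − 38.892 = 7.108 m.
v² = v₀² − 2a·d = 672.277 − 2 × 4.018 × 7.108 = 615.157 m²/s².
v = √615.157 = 24.802 m/s.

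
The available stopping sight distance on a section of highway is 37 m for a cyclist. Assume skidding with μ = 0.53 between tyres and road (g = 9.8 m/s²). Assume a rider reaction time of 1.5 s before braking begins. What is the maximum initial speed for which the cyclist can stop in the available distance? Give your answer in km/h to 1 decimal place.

Maximum speed ≈ 47.9 km/h

a = μg = 0.53 × 9.8 = 5.194 m/s².
Stopping distance: v·t_r + v²/(2a) = 37 with t_r = 1.5 s and a = 5.194 m/s².
So v² + 15.582 v − 384.36 = 0.
Positive root: v = −a·t_r + √((a·t_r)² + 2a·d) = −7.791 + √(60.700 + 384.36) = 13.3054 m/s.
13.3054 m/s × 3.6 = 47.899 km/h.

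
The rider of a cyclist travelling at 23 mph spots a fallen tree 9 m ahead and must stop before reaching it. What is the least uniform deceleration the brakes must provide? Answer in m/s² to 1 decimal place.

23 mph × 0.44704 = 10.2819 m/s.
v² = 2a·d ⇒ a = v²/(2d) = 10.2819² / (2 × 9.000) = 105.717 / 18.000 = 5.8732 m/s².

Required deceleration ≈ 5.9 m/s²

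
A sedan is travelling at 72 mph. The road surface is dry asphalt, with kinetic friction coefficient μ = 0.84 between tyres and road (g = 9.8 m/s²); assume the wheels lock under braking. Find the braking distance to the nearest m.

Braking distance ≈ 63 m

72 mph × 0.44704 = 32.1869 m/s.
a = μg = 0.84 × 9.8 = 8.232 m/s².
Braking distance = v²/(2a) = 32.1869² / (2 × 8.232) = 1035.997 / 16.464 = 62.925 m.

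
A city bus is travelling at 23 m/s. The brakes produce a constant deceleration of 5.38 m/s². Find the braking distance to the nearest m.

Braking distance ≈ 49 m

Braking distance = v²/(2a) = 23.0000² / (2 × 5.380) = 529.000 / 10.760 = 49.164 m.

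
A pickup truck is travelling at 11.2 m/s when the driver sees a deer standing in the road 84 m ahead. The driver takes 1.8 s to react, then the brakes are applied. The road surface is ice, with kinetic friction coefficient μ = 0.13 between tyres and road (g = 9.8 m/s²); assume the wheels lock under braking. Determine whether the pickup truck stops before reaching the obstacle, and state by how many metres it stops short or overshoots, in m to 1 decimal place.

Yes — it stops 14.6 m short of the obstacle

a = μg = 0.13 × 9.8 = 1.274 m/s².
Reaction distance = 11.2000 × 1.8 = 20.160 m.
Braking distance = v²/(2a) = 125.440 / 2.548 = 49.231 m.
Total stopping distance = 20.160 + 49.231 = 69.391 m, vs 84 m available — it stops with 84 − 69.391 = 14.609 m to spare.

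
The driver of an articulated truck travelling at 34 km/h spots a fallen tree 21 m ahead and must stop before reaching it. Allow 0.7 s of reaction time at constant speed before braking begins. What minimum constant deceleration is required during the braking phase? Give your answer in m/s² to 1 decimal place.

Required deceleration ≈ 3.1 m/s²

34 km/h ÷ 3.6 = 9.4444 m/s.
Distance covered during reaction = 9.4444 × 0.7 = 6.611 m.
Distance available for braking: 21 − 6.611 = 14.389 m.
v² = 2a·d ⇒ a = v²/(2d) = 9.4444² / (2 × 14.389) = 89.197 / 28.778 = 3.0995 m/s².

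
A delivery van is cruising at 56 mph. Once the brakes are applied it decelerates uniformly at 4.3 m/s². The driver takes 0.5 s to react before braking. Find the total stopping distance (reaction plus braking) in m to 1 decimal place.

Total stopping distance ≈ 85.4 m

56 mph × 0.44704 = 25.0342 m/s.
Reaction distance = v·t_r = 25.0342 × 0.5 = 12.517 m.
Braking distance = v²/(2a) = 25.0342² / (2 × 4.300) = 626.711 / 8.600 = 72.873 m.
Total = 12.517 + 72.873 = 85.390 m.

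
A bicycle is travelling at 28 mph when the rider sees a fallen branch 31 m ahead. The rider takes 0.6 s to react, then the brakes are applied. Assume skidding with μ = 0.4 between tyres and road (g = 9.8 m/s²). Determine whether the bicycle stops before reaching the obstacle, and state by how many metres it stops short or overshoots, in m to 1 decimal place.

28 mph × 0.44704 = 12.5171 m/s.
a = μg = 0.4 × 9.8 = 3.920 m/s².
Reaction distance = 12.5171 × 0.6 = 7.510 m.
Braking distance = v²/(2a) = 156.678 / 7.840 = 19.984 m.
Total stopping distance = 7.510 + 19.984 = 27.494 m, vs 31 m available — it stops with 31 − 27.494 = 3.506 m to spare.

Yes — it stops 3.5 m short of the obstacle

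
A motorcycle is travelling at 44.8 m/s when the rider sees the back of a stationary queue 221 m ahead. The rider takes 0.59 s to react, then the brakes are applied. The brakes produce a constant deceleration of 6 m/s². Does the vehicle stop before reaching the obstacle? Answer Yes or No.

Reaction distance = 44.8000 × 0.59 = 26.432 m.
Braking distance = v²/(2a) = 2007.040 / 12.000 = 167.253 m.
Total stopping distance = 26.432 + 167.253 = 193.685 m, vs 221 m available — it stops with 221 − 193.685 = 27.315 m to spare.

Yes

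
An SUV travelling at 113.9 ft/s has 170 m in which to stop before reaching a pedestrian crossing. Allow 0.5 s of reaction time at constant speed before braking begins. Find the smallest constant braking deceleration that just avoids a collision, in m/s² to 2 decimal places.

113.9 ft/s × 0.3048 = 34.7167 m/s.
Distance covered during reaction = 34.7167 × 0.5 = 17.358 m.
Distance available for braking: 170 − 17.358 = 152.642 m.
v² = 2a·d ⇒ a = v²/(2d) = 34.7167² / (2 × 152.642) = 1205.249 / 305.284 = 3.9480 m/s².

Required deceleration ≈ 3.95 m/s²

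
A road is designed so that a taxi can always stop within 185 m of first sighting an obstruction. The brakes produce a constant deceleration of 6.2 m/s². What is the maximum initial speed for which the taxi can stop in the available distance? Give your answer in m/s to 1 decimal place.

Maximum speed ≈ 47.9 m/s

v²/(2a) = d ⇒ v = √(2 × 6.200 × 185) = √2294.00 = 47.8957 m/s.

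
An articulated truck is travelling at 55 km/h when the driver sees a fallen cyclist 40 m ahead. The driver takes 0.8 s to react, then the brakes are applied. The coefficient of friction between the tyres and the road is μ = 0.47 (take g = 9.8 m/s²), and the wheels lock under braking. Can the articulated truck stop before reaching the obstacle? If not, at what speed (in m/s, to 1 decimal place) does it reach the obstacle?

55 km/h ÷ 3.6 = 15.2778 m/s.
a = μg = 0.47 × 9.8 = 4.606 m/s².
Reaction distance = 15.2778 × 0.8 = 12.222 m.
Braking distance = v²/(2a) = 233.411 / 9.212 = 25.338 m.
Total stopping distance = 12.222 + 25.338 = 37.560 m, vs 40 m available — it stops with 40 − 37.560 = 2.440 m to spare.

Yes — it stops about 2.4 m short of the obstacle, so it never reaches it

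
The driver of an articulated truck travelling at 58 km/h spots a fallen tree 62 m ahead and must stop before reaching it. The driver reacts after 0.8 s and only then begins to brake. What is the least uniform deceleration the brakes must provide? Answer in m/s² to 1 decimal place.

Required deceleration ≈ 2.6 m/s²

58 km/h ÷ 3.6 = 16.1111 m/s.
Distance covered during reaction = 16.1111 × 0.8 = 12.889 m.
Distance available for braking: 62 − 12.889 = 49.111 m.
v² = 2a·d ⇒ a = v²/(2d) = 16.1111² / (2 × 49.111) = 259.568 / 98.222 = 2.6427 m/s².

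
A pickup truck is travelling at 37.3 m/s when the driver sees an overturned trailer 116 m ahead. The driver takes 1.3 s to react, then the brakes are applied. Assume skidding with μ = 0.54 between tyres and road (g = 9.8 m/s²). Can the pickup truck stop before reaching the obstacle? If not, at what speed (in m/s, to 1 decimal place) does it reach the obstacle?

a = μg = 0.54 × 9.8 = 5.292 m/s².
Reaction distance = 37.3000 × 1.3 = 48.490 m.
Braking distance needed to stop: v²/(2a) = 1391.290 / 10.584 = 131.452 m, so total needed = 48.490 + 131.452 = 179.942 m > 116 m — it cannot stop.
Distance remaining when braking begins: 116 − 48.490 = 67.510 m.
v² = v₀² − 2a·d = 1391.290 − 2 × 5.292 × 67.510 = 676.764 m²/s².
v = √676.764 = 26.015 m/s.

No — it strikes the obstacle at 26.0 m/s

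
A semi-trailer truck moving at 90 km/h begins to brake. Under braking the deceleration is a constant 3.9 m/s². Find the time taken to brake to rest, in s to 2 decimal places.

90 km/h ÷ 3.6 = 25.0000 m/s.
Braking time = v/a = 25.0000 / 3.900 = 6.410 s.

Braking time ≈ 6.41 s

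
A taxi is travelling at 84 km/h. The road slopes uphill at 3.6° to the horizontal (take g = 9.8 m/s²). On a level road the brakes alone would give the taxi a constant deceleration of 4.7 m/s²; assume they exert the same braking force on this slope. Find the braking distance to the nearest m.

84 km/h ÷ 3.6 = 23.3333 m/s.
Gravity along the uphill slope adds to the braking deceleration: a_eff = 4.700 + 9.8·sin 3.6° = 4.700 + 0.615 = 5.315 m/s².
Braking distance = v²/(2a) = 23.3333² / (2 × 5.315) = 544.443 / 10.630 = 51.218 m.

Braking distance ≈ 51 m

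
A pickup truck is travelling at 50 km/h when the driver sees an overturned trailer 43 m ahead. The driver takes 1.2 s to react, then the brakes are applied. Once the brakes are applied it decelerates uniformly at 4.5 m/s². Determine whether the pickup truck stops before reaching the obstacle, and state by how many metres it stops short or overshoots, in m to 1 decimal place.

50 km/h ÷ 3.6 = 13.8889 m/s.
Reaction distance = 13.8889 × 1.2 = 16.667 m.
Braking distance = v²/(2a) = 192.902 / 9.000 = 21.434 m.
Total stopping distance = 16.667 + 21.434 = 38.101 m, vs 43 m available — it stops with 43 − 38.101 = 4.899 m to spare.

Yes — it stops 4.9 m short of the obstacle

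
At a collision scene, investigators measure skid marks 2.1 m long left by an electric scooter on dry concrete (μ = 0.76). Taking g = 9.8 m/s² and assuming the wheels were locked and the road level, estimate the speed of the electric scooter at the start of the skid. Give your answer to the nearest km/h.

Initial speed ≈ 20 km/h

Deceleration a = μg = 0.76 × 9.8 = 7.448 m/s².
v = √(2a·d) = √(2 × 7.448 × 2.1) = √31.282 = 5.5930 m/s.
= 5.5930 × 3.6 = 20.135 km/h.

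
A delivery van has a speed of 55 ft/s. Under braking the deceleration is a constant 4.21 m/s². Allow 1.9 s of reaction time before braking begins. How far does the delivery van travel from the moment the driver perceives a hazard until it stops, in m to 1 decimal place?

Total stopping distance ≈ 65.2 m

55 ft/s × 0.3048 = 16.7640 m/s.
Reaction distance = v·t_r = 16.7640 × 1.9 = 31.852 m.
Braking distance = v²/(2a) = 16.7640² / (2 × 4.210) = 281.032 / 8.420 = 33.377 m.
Total = 31.852 + 33.377 = 65.229 m.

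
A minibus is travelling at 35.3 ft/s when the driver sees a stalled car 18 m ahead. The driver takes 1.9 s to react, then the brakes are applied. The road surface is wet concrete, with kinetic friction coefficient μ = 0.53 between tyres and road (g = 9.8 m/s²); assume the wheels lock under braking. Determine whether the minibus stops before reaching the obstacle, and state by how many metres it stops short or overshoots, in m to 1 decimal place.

35.3 ft/s × 0.3048 = 10.7594 m/s.
a = μg = 0.53 × 9.8 = 5.194 m/s².
Reaction distance = 10.7594 × 1.9 = 20.443 m.
Braking distance = v²/(2a) = 115.765 / 10.388 = 11.144 m.
Total stopping distance = 20.443 + 11.144 = 31.587 m, vs 18 m available — it cannot stop in time and overshoots by 31.587 − 18 = 13.587 m.

No — it overshoots by 13.6 m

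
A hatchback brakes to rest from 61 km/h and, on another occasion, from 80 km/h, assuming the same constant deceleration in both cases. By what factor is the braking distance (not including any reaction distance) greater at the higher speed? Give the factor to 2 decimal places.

Braking distance d = v²/(2a), so with a fixed, d ∝ v².
Factor = (80/61)² = 1.3115² = 1.7200.

Factor ≈ 1.72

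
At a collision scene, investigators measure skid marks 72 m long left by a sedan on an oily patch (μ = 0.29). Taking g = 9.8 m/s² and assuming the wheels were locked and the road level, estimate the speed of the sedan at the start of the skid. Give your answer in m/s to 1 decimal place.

Initial speed ≈ 20.2 m/s

Deceleration a = μg = 0.29 × 9.8 = 2.842 m/s².
v = √(2a·d) = √(2 × 2.842 × 72) = √409.248 = 20.2299 m/s.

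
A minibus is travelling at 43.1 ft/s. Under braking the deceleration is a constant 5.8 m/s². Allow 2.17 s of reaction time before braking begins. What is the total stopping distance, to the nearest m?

43.1 ft/s × 0.3048 = 13.1369 m/s.
Reaction distance = v·t_r = 13.1369 × 2.17 = 28.507 m.
Braking distance = v²/(2a) = 13.1369² / (2 × 5.800) = 172.578 / 11.600 = 14.877 m.
Total = 28.507 + 14.877 = 43.384 m.

Total stopping distance ≈ 43 m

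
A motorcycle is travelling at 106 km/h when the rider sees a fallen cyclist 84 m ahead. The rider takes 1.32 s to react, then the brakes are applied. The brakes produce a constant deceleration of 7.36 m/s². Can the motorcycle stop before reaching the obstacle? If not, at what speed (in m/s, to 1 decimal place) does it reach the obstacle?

106 km/h ÷ 3.6 = 29.4444 m/s.
Reaction distance = 29.4444 × 1.32 = 38.867 m.
Braking distance needed to stop: v²/(2a) = 866.973 / 14.720 = 58.898 m, so total needed = 38.867 + 58.898 = 97.765 m > 84 m — it cannot stop.
Distance remaining when braking begins: 84 − 38.867 = 45.133 m.
v² = v₀² − 2a·d = 866.973 − 2 × 7.360 × 45.133 = 202.615 m²/s².
v = √202.615 = 14.234 m/s.

No — it strikes the obstacle at 14.2 m/s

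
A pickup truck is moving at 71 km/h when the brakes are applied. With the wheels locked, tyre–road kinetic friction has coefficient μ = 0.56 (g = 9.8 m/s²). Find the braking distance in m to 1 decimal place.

Braking distance ≈ 35.4 m

71 km/h ÷ 3.6 = 19.7222 m/s.
a = μg = 0.56 × 9.8 = 5.488 m/s².
Braking distance = v²/(2a) = 19.7222² / (2 × 5.488) = 388.965 / 10.976 = 35.438 m.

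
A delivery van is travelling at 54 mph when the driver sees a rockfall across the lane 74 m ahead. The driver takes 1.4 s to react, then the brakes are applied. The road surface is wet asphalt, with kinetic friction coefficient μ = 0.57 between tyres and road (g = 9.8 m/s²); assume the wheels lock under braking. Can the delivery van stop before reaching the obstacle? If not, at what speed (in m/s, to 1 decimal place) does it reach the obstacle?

No — it strikes the obstacle at 11.6 m/s

54 mph × 0.44704 = 24.1402 m/s.
a = μg = 0.57 × 9.8 = 5.586 m/s².
Reaction distance = 24.1402 × 1.4 = 33.796 m.
Braking distance needed to stop: v²/(2a) = 582.749 / 11.172 = 52.162 m, so total needed = 33.796 + 52.162 = 85.958 m > 74 m — it cannot stop.
Distance remaining when braking begins: 74 − 33.796 = 40.204 m.
v² = v₀² − 2a·d = 582.749 − 2 × 5.586 × 40.204 = 133.590 m²/s².
v = √133.590 = 11.558 m/s.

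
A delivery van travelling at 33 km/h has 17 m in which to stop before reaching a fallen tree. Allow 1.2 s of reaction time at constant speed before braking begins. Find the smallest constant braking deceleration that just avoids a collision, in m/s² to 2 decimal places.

Required deceleration ≈ 7.00 m/s²

33 km/h ÷ 3.6 = 9.1667 m/s.
Distance covered during reaction = 9.1667 × 1.2 = 11.000 m.
Distance available for braking: 17 − 11.000 = 6.000 m.
v² = 2a·d ⇒ a = v²/(2d) = 9.1667² / (2 × 6.000) = 84.028 / 12.000 = 7.0023 m/s².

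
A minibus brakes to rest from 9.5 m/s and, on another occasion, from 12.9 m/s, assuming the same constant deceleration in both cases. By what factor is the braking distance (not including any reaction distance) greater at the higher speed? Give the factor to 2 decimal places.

Factor ≈ 1.84

Braking distance d = v²/(2a), so with a fixed, d ∝ v².
Factor = (12.9/9.5)² = 1.3579² = 1.8439.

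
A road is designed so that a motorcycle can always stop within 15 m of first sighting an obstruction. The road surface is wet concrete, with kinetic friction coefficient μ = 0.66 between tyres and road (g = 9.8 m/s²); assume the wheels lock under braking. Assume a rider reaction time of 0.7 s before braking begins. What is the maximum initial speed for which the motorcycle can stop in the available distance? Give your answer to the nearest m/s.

Maximum speed ≈ 10 m/s

a = μg = 0.66 × 9.8 = 6.468 m/s².
Stopping distance: v·t_r + v²/(2a) = 15 with t_r = 0.7 s and a = 6.468 m/s².
So v² + 9.055 v − 194.04 = 0.
Positive root: v = −a·t_r + √((a·t_r)² + 2a·d) = −4.528 + √(20.503 + 194.04) = 10.1193 m/s.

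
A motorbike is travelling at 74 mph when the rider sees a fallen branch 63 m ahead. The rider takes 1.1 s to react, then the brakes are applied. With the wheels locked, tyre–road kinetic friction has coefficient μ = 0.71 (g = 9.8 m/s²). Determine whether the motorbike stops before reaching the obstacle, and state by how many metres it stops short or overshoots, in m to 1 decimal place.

No — it overshoots by 52.0 m

74 mph × 0.44704 = 33.0810 m/s.
a = μg = 0.71 × 9.8 = 6.958 m/s².
Reaction distance = 33.0810 × 1.1 = 36.389 m.
Braking distance = v²/(2a) = 1094.353 / 13.916 = 78.640 m.
Total stopping distance = 36.389 + 78.640 = 115.029 m, vs 63 m available — it cannot stop in time and overshoots by 115.029 − 63 = 52.029 m.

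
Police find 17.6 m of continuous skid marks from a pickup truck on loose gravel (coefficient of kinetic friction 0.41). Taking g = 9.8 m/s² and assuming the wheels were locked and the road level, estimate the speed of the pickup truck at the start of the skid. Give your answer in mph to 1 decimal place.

Initial speed ≈ 26.6 mph

Deceleration a = μg = 0.41 × 9.8 = 4.018 m/s².
v = √(2a·d) = √(2 × 4.018 × 17.6) = √141.434 = 11.8926 m/s.
= 11.8926 ÷ 0.44704 = 26.603 mph.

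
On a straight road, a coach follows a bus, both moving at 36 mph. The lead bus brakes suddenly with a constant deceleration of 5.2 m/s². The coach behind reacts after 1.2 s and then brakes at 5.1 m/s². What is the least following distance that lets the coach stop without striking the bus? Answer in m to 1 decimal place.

36 mph × 0.44704 = 16.0934 m/s.
Leader travels v²/(2a_L) = 258.998 / 10.400 = 24.904 m before stopping.
Follower covers v·t_r = 16.0934 × 1.2 = 19.312 m while reacting, then v²/(2a_F) = 258.998 / 10.200 = 25.392 m while braking, for a total of 19.312 + 25.392 = 44.704 m.
Since a_F ≤ a_L and the follower starts braking later, the follower is never slower than the leader, so the closest approach is when both have stopped.
Minimum gap = 44.704 − 24.904 = 19.800 m.

Minimum gap ≈ 19.8 m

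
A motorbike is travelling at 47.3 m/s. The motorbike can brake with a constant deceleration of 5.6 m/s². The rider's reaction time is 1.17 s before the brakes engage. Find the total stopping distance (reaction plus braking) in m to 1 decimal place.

Reaction distance = v·t_r = 47.3000 × 1.17 = 55.341 m.
Braking distance = v²/(2a) = 47.3000² / (2 × 5.600) = 2237.290 / 11.200 = 199.758 m.
Total = 55.341 + 199.758 = 255.099 m.

Total stopping distance ≈ 255.1 m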